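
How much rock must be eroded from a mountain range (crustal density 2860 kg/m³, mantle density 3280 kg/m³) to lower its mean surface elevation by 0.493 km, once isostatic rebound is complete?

3.85 km

Net drop Δ = e − u = e − e ρ_c/ρ_m = e (ρ_m − ρ_c)/ρ_m.
e = Δ ρ_m/(ρ_m − ρ_c) = 0.493 km × 3280/420 = 3.85 km.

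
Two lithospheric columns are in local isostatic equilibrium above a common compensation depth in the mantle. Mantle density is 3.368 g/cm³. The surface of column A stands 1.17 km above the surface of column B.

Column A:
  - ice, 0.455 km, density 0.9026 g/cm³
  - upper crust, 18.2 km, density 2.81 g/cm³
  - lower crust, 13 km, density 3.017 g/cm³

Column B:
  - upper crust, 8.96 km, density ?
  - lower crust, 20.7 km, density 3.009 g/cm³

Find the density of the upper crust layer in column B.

2.87 g/cm³

Take the compensation level at the base of the deeper column (depth z_c below the surface of column A) and equate Σ ρ_i t_i down to z_c; mantle fills any gap and the z_c terms cancel.
Column A: 0.455×0.9026 + 18.2×2.81 + 13×3.017 + (z_c − 31.655)×3.368
Column B: 1.17×0 + 8.96×ρ + 20.7×3.009 + (z_c − 1.17 − 29.66)×3.368
The z_c×3.368 term appears on both sides and cancels. Collect the known terms of each column as K = Σ(ρt)_known − 3.368 × (depth of known layers): K_A = 90.773683 − 3.368×31.655 = −15.840357; K_B = 62.2863 − 3.368×(1.17 + 29.66) = −41.54914.
Balance: K_A = K_B + 8.96×ρ, so ρ = (K_A − K_B)/8.96 = 25.7088/8.96 = 2.87 g/cm³.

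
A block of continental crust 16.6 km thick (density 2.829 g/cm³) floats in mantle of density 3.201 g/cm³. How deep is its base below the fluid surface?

14.7 km

Draft d = t ρ_obj/ρ_fluid = 16.6 km × 2.829/3.201 = 14.7 km.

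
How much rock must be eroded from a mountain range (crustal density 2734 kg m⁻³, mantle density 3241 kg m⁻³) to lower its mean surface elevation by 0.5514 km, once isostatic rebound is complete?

3.52 km

Net drop Δ = e − u = e − e ρ_c/ρ_m = e (ρ_m − ρ_c)/ρ_m.
e = Δ ρ_m/(ρ_m − ρ_c) = 0.5514 km × 3241/507 = 3.52 km.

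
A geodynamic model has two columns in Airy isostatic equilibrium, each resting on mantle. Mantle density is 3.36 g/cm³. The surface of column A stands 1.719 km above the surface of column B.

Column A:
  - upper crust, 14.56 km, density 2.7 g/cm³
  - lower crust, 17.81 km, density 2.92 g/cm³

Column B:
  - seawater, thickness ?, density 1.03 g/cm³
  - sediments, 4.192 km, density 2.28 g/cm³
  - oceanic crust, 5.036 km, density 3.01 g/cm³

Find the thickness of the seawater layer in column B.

2.31 km

Take the compensation level at the base of the deeper column (depth z_c below the surface of column A) and equate Σ ρ_i t_i down to z_c; mantle fills any gap and the z_c terms cancel.
Column A: 14.56×2.7 + 17.81×2.92 + (z_c − 32.37)×3.36
Column B: 1.719×0 + x×1.03 + 4.192×2.28 + 5.036×3.01 + (z_c − 1.719 − 9.228 − x)×3.36
The z_c×3.36 term appears on both sides and cancels. Collect the known terms of each column as K = Σ(ρt)_known − 3.36 × (depth of known layers): K_A = 91.3172 − 3.36×32.37 = −17.446; K_B = 24.71612 − 3.36×(1.719 + 9.228) = −12.0658.
Balance: K_A = K_B − x×(3.36 − 1.03), so x = (K_B − K_A)/(3.36 − 1.03) = 5.3802/2.33 = 2.31 km.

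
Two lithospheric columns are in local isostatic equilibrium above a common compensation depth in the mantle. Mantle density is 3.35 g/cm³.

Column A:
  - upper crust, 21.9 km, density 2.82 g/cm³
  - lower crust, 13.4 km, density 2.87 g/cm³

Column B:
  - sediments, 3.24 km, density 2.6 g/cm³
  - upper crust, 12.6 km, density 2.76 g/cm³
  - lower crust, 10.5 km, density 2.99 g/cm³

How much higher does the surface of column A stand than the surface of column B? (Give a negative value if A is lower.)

1.31 km

For any compensation level in the mantle, the mantle terms cancel and isostasy reduces to e = (Σt_A − Σt_B) − (Σ(ρt)_A − Σ(ρt)_B) / ρ_m.
Σt_A = 35.3 km; Σt_B = 26.34 km; Σ(ρt)_A = 100.216; Σ(ρt)_B = 74.595 (in km·g/cm³).
e = (35.3 − 26.34) − (100.216 − 74.595) / 3.35 = 1.31 km.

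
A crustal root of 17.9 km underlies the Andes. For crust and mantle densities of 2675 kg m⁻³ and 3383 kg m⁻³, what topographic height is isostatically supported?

4.74 km

In Airy isostatic equilibrium: ρ_c h = (ρ_m − ρ_c) r.
h = r (ρ_m − ρ_c) / ρ_c = 17.9 km × (3383 − 2675) / 2675 = 4.74 km.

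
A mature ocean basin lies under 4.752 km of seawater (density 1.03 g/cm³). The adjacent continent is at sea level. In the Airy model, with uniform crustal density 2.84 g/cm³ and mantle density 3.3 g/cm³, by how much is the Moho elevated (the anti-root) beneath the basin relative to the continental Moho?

In Airy isostatic equilibrium: replacing crust with seawater at the top is compensated by replacing crust with mantle at the base: d (ρ_c − ρ_w) = a (ρ_m − ρ_c).
a = d (ρ_c − ρ_w)/(ρ_m − ρ_c) = 4.752 km × 1.81/0.46 = 18.7 km.

18.7 km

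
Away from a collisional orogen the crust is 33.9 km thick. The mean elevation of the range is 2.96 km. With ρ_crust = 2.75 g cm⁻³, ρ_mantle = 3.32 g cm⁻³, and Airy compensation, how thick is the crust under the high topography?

51.1 km

Root depth r = h ρ_c / (ρ_m − ρ_c) = 2.96 km × 2.75 / 0.57 = 14.28 km.
Total thickness = T + h + r = 33.9 km + 2.96 km + 14.28 km = 51.1 km.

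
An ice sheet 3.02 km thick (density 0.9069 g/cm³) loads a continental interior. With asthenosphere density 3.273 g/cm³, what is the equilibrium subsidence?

0.837 km

In Airy isostatic equilibrium: the ice load ρ_ice t is balanced by mantle displaced below, ρ_m s.
s = t ρ_ice / ρ_m = 3.02 km × 0.9069/3.273 = 0.837 km.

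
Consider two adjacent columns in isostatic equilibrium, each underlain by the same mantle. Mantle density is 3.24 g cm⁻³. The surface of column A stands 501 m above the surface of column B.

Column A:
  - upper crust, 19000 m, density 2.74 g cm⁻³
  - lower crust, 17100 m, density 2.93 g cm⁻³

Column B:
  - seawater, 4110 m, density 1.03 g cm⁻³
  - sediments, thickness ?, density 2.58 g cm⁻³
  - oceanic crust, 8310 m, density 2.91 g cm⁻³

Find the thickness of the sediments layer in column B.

Take the compensation level at the base of the deeper column (depth z_c below the surface of column A) and equate Σ ρ_i t_i down to z_c; mantle fills any gap and the z_c terms cancel.
Column A: 19000×2.74 + 17100×2.93 + (z_c − 36100)×3.24
Column B: 501×0 + 4110×1.03 + x×2.58 + 8310×2.91 + (z_c − 501 − 12420 − x)×3.24
The z_c×3.24 term appears on both sides and cancels. Collect the known terms of each column as K = Σ(ρt)_known − 3.24 × (depth of known layers): K_A = 102163 − 3.24×36100 = −14801; K_B = 28415.4 − 3.24×(501 + 12420) = −13448.64.
Balance: K_A = K_B − x×(3.24 − 2.58), so x = (K_B − K_A)/(3.24 − 2.58) = 1352.36/0.66 = 2050 m.

2050 m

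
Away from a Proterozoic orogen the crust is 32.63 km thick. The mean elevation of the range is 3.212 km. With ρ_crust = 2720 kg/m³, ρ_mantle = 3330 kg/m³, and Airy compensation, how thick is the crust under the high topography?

50.2 km

Root depth r = h ρ_c / (ρ_m − ρ_c) = 3.212 km × 2720 / 610 = 14.32 km.
Total thickness = T + h + r = 32.63 km + 3.212 km + 14.32 km = 50.2 km.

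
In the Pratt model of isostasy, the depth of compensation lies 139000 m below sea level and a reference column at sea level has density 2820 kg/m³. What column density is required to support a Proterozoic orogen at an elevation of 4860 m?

Pratt balance: ρ_ref D = ρ (D + h).
ρ = ρ_ref D/(D + h) = 2820 × 139000 m/(139000 m + 4860 m) = 2720 kg/m³.

2720 kg/m³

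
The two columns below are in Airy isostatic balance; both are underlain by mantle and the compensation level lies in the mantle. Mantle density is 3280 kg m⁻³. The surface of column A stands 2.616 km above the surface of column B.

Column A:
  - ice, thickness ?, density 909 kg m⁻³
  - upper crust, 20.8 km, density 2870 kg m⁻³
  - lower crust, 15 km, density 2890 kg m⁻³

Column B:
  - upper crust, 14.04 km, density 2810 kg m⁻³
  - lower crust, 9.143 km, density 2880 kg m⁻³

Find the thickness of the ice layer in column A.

Take the compensation level at the base of the deeper column (depth z_c below the surface of column A) and equate Σ ρ_i t_i down to z_c; mantle fills any gap and the z_c terms cancel.
Column A: x×909 + 20.8×2870 + 15×2890 + (z_c − 35.8 − x)×3280
Column B: 2.616×0 + 14.04×2810 + 9.143×2880 + (z_c − 2.616 − 23.183)×3280
The z_c×3280 term appears on both sides and cancels. Collect the known terms of each column as K = Σ(ρt)_known − 3280 × (depth of known layers): K_A = 103046 − 3280×35.8 = −14378; K_B = 65784.24 − 3280×(2.616 + 23.183) = −18836.48.
Balance: K_A − x×(3280 − 909) = K_B, so x = (K_A − K_B)/(3280 − 909) = 4458.48/2371 = 1.88 km.

1.88 km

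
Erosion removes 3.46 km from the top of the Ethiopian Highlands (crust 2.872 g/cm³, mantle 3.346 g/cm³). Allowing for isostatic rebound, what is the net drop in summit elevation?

0.49 km

Rebound u = e ρ_c/ρ_m = 3.46 km × 2.872/3.346 = 2.97 km.
Net surface drop = e − u = 3.46 km − 2.97 km = e (ρ_m − ρ_c)/ρ_m = 0.49 km.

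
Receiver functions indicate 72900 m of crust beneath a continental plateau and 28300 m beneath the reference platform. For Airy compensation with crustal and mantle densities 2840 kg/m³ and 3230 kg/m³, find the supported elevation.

5390 m

Excess crust Δ = 72900 m − 28300 m = 44600 m, split between elevation h and root r with h + r = Δ.
Airy balance ρ_c h = (ρ_m − ρ_c) r gives r = h ρ_c/(ρ_m − ρ_c), so h (1 + ρ_c/(ρ_m − ρ_c)) = Δ, i.e. h = Δ (ρ_m − ρ_c)/ρ_m.
h = 44600 m × 390/3230 = 5390 m.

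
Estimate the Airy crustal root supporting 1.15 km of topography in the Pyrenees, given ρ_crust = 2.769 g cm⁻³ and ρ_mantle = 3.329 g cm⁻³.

5.69 km

For local isostatic compensation: the weight of the topography is balanced by the buoyancy of the root, ρ_c h = (ρ_m − ρ_c) r.
r = h · ρ_c / (ρ_m − ρ_c) = 1.15 km × 2.769 / (3.329 − 2.769) = 5.69 km.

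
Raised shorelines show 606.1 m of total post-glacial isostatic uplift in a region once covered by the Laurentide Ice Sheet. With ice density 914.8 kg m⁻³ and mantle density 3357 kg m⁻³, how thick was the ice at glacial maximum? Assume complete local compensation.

2220 m

u = t ρ_ice/ρ_m → t = u ρ_m/ρ_ice = 606.1 m × 3357/914.8 = 2220 m.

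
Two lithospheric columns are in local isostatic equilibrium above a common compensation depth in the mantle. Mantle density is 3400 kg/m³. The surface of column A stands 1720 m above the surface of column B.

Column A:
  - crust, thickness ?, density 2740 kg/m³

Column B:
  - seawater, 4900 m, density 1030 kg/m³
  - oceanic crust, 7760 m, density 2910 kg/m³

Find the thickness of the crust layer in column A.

32200 m

Take the compensation level at the base of the deeper column (depth z_c below the surface of column A) and equate Σ ρ_i t_i down to z_c; mantle fills any gap and the z_c terms cancel.
Column A: x×2740 + (z_c − 0 − x)×3400
Column B: 1720×0 + 4900×1030 + 7760×2910 + (z_c − 1720 − 12660)×3400
The z_c×3400 term appears on both sides and cancels. Collect the known terms of each column as K = Σ(ρt)_known − 3400 × (depth of known layers): K_A = 0 − 3400×0 = 0; K_B = 27628600 − 3400×(1720 + 12660) = −21263400.
Balance: K_A − x×(3400 − 2740) = K_B, so x = (K_A − K_B)/(3400 − 2740) = 21263400/660 = 32200 m.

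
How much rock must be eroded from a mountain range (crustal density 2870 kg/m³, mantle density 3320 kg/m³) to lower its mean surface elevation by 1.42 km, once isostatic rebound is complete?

10.5 km

Net drop Δ = e − u = e − e ρ_c/ρ_m = e (ρ_m − ρ_c)/ρ_m.
e = Δ ρ_m/(ρ_m − ρ_c) = 1.42 km × 3320/450 = 10.5 km.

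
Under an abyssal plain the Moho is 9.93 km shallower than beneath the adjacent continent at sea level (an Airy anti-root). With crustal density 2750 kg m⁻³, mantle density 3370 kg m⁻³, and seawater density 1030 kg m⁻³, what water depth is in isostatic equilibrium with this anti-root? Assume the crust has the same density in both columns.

Replacing a thickness d of crust by seawater at the top must be balanced by replacing crust with mantle at the base: d (ρ_c − ρ_w) = a (ρ_m − ρ_c).
d = a (ρ_m − ρ_c)/(ρ_c − ρ_w) = 9.93 km × 620/1720 = 3.58 km.

3.58 km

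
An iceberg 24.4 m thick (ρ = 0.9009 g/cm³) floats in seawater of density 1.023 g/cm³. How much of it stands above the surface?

Floating equilibrium: submerged depth d = t ρ_obj/ρ_fluid = 24.4 m × 0.9009/1.023 = 21.49 m.
Freeboard = t − d = 24.4 m − 21.49 m = 2.91 m.

2.91 m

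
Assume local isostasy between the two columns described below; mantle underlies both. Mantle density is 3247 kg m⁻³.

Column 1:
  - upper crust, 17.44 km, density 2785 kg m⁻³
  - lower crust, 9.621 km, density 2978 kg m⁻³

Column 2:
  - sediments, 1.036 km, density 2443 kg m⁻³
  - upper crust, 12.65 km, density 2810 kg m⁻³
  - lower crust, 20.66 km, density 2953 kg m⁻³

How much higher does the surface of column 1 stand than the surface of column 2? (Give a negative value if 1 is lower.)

For any compensation level in the mantle, the mantle terms cancel and isostasy reduces to e = (Σt_1 − Σt_2) − (Σ(ρt)_1 − Σ(ρt)_2) / ρ_m.
Σt_1 = 27.061 km; Σt_2 = 34.346 km; Σ(ρt)_1 = 77221.738; Σ(ρt)_2 = 99086.428 (in km·kg m⁻³).
e = (27.061 − 34.346) − (77221.738 − 99086.428) / 3247 = −0.551 km.

−0.551 km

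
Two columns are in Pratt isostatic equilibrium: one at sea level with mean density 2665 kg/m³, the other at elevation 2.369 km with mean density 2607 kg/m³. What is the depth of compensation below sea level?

ρ_ref D = ρ (D + h) → D (ρ_ref − ρ) = ρ h.
D = ρ h/(ρ_ref − ρ) = 2607 × 2.369 km/(2665 − 2607) = 106 km.

106 km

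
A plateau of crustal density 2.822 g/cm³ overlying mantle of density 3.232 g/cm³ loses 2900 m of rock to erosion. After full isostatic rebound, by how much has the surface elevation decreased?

Rebound u = e ρ_c/ρ_m = 2900 m × 2.822/3.232 = 2532 m.
Net surface drop = e − u = 2900 m − 2532 m = e (ρ_m − ρ_c)/ρ_m = 368 m.

368 m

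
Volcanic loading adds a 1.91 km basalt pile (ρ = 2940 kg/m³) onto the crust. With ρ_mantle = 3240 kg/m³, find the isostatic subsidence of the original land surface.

Subaerial loading: s = t ρ_load / ρ_m.
s = 1.91 km × 2940/3240 = 1.73 km.

1.73 km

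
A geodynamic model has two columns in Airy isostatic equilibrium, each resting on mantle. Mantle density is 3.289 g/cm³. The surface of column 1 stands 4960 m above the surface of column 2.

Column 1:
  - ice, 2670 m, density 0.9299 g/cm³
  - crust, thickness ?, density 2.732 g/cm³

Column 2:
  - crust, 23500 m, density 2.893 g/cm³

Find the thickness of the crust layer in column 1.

Take the compensation level at the base of the deeper column (depth z_c below the surface of column 1) and equate Σ ρ_i t_i down to z_c; mantle fills any gap and the z_c terms cancel.
Column 1: 2670×0.9299 + x×2.732 + (z_c − 2670 − x)×3.289
Column 2: 4960×0 + 23500×2.893 + (z_c − 4960 − 23500)×3.289
The z_c×3.289 term appears on both sides and cancels. Collect the known terms of each column as K = Σ(ρt)_known − 3.289 × (depth of known layers): K_1 = 2482.833 − 3.289×2670 = −6298.797; K_2 = 67985.5 − 3.289×(4960 + 23500) = −25619.44.
Balance: K_1 − x×(3.289 − 2.732) = K_2, so x = (K_1 − K_2)/(3.289 − 2.732) = 19320.6/0.557 = 34700 m.

34700 m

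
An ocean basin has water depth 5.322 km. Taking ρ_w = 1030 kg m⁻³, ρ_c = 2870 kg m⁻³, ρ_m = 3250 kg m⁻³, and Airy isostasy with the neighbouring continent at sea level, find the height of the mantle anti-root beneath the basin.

Isostatic balance requires: replacing crust with seawater at the top is compensated by replacing crust with mantle at the base: d (ρ_c − ρ_w) = a (ρ_m − ρ_c).
a = d (ρ_c − ρ_w)/(ρ_m − ρ_c) = 5.322 km × 1840/380 = 25.8 km.

25.8 km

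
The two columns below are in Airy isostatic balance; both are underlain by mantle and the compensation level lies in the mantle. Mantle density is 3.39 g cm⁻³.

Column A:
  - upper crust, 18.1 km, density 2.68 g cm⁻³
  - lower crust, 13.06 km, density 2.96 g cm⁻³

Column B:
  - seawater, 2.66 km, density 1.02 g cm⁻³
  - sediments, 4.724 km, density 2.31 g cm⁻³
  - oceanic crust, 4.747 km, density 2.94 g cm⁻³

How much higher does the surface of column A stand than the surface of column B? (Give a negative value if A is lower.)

1.45 km

For any compensation level in the mantle, the mantle terms cancel and isostasy reduces to e = (Σt_A − Σt_B) − (Σ(ρt)_A − Σ(ρt)_B) / ρ_m.
Σt_A = 31.16 km; Σt_B = 12.131 km; Σ(ρt)_A = 87.1656; Σ(ρt)_B = 27.58182 (in km·g cm⁻³).
e = (31.16 − 12.131) − (87.1656 − 27.58182) / 3.39 = 1.45 km.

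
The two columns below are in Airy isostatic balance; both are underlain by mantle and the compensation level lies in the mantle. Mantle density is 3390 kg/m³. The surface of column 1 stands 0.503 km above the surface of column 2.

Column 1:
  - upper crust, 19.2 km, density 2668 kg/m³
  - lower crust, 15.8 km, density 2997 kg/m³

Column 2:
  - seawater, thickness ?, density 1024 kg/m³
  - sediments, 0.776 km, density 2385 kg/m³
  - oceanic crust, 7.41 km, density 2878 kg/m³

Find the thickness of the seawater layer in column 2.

5.83 km

Take the compensation level at the base of the deeper column (depth z_c below the surface of column 1) and equate Σ ρ_i t_i down to z_c; mantle fills any gap and the z_c terms cancel.
Column 1: 19.2×2668 + 15.8×2997 + (z_c − 35)×3390
Column 2: 0.503×0 + x×1024 + 0.776×2385 + 7.41×2878 + (z_c − 0.503 − 8.186 − x)×3390
The z_c×3390 term appears on both sides and cancels. Collect the known terms of each column as K = Σ(ρt)_known − 3390 × (depth of known layers): K_1 = 98578.2 − 3390×35 = −20071.8; K_2 = 23176.74 − 3390×(0.503 + 8.186) = −6278.97.
Balance: K_1 = K_2 − x×(3390 − 1024), so x = (K_2 − K_1)/(3390 − 1024) = 13792.8/2366 = 5.83 km.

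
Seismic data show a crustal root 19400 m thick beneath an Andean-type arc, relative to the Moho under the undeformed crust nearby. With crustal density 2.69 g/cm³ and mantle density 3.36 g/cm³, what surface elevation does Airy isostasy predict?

4830 m

For local isostatic compensation: ρ_c h = (ρ_m − ρ_c) r.
h = r (ρ_m − ρ_c) / ρ_c = 19400 m × (3.36 − 2.69) / 2.69 = 4830 m.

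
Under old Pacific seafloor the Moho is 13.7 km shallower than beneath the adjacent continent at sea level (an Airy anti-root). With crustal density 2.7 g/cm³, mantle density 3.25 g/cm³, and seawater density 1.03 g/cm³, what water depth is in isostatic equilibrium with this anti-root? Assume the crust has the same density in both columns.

Replacing a thickness d of crust by seawater at the top must be balanced by replacing crust with mantle at the base: d (ρ_c − ρ_w) = a (ρ_m − ρ_c).
d = a (ρ_m − ρ_c)/(ρ_c − ρ_w) = 13.7 km × 0.55/1.67 = 4.51 km.

4.51 km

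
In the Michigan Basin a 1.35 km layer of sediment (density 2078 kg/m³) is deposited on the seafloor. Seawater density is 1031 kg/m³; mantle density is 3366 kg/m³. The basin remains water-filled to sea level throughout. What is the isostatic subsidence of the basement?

0.605 km

Submarine loading: the sediment displaces seawater, and the subsidence is in turn flooded, so s (ρ_m − ρ_w) = t (ρ_sed − ρ_w).
s = 1.35 km × (2078 − 1031) / (3366 − 1031) = 0.605 km.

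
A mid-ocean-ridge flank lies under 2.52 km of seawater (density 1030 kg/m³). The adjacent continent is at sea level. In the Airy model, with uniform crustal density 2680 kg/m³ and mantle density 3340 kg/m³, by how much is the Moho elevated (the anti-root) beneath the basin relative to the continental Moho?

6.3 km

Equating mass per unit area of the two columns: replacing crust with seawater at the top is compensated by replacing crust with mantle at the base: d (ρ_c − ρ_w) = a (ρ_m − ρ_c).
a = d (ρ_c − ρ_w)/(ρ_m − ρ_c) = 2.52 km × 1650/660 = 6.3 km.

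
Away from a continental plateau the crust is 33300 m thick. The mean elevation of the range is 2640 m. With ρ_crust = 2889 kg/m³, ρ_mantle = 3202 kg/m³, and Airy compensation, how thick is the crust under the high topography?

Root depth r = h ρ_c / (ρ_m − ρ_c) = 2640 m × 2889 / 313 = 24370 m.
Total thickness = T + h + r = 33300 m + 2640 m + 24370 m = 60300 m.

60300 m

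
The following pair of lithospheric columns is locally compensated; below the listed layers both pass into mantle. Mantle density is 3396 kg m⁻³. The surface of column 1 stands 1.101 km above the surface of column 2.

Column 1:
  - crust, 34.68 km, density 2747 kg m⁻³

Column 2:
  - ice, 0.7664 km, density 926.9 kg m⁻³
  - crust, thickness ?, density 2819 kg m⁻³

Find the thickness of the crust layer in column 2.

Take the compensation level at the base of the deeper column (depth z_c below the surface of column 1) and equate Σ ρ_i t_i down to z_c; mantle fills any gap and the z_c terms cancel.
Column 1: 34.68×2747 + (z_c − 34.68)×3396
Column 2: 1.101×0 + 0.7664×926.9 + x×2819 + (z_c − 1.101 − 0.7664 − x)×3396
The z_c×3396 term appears on both sides and cancels. Collect the known terms of each column as K = Σ(ρt)_known − 3396 × (depth of known layers): K_1 = 95265.96 − 3396×34.68 = −22507.32; K_2 = 710.37616 − 3396×(1.101 + 0.7664) = −5631.31424.
Balance: K_1 = K_2 − x×(3396 − 2819), so x = (K_2 − K_1)/(3396 − 2819) = 16876/577 = 29.2 km.

29.2 km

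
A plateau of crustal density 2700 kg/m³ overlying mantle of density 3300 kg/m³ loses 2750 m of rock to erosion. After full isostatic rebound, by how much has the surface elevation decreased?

500 m

Rebound u = e ρ_c/ρ_m = 2750 m × 2700/3300 = 2250 m.
Net surface drop = e − u = 2750 m − 2250 m = e (ρ_m − ρ_c)/ρ_m = 500 m.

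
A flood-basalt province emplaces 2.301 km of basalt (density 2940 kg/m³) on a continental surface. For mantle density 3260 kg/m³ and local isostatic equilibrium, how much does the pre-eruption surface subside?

2.08 km

Subaerial loading: s = t ρ_load / ρ_m.
s = 2.301 km × 2940/3260 = 2.08 km.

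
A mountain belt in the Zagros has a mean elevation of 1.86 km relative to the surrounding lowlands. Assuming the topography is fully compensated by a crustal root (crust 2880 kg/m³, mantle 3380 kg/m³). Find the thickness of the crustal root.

By Archimedes' principle applied to the lithosphere: the weight of the topography is balanced by the buoyancy of the root, ρ_c h = (ρ_m − ρ_c) r.
r = h · ρ_c / (ρ_m − ρ_c) = 1.86 km × 2880 / (3380 − 2880) = 10.7 km.

10.7 km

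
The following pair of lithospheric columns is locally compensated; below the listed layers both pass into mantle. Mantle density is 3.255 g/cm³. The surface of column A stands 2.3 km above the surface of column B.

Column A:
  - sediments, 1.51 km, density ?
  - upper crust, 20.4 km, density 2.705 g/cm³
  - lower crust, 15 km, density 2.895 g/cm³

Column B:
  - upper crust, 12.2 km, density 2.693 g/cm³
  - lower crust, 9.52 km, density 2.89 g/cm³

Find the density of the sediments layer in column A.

Take the compensation level at the base of the deeper column (depth z_c below the surface of column A) and equate Σ ρ_i t_i down to z_c; mantle fills any gap and the z_c terms cancel.
Column A: 1.51×ρ + 20.4×2.705 + 15×2.895 + (z_c − 36.91)×3.255
Column B: 2.3×0 + 12.2×2.693 + 9.52×2.89 + (z_c − 2.3 − 21.72)×3.255
The z_c×3.255 term appears on both sides and cancels. Collect the known terms of each column as K = Σ(ρt)_known − 3.255 × (depth of known layers): K_A = 98.607 − 3.255×36.91 = −21.53505; K_B = 60.3674 − 3.255×(2.3 + 21.72) = −17.8177.
Balance: K_A + 1.51×ρ = K_B, so ρ = (K_B − K_A)/1.51 = 3.71735/1.51 = 2.46 g/cm³.

2.46 g/cm³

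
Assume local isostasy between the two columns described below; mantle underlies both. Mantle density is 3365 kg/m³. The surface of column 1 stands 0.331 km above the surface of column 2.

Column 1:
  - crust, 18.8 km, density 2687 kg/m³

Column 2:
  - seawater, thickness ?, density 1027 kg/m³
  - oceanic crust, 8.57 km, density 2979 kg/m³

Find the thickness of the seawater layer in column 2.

Take the compensation level at the base of the deeper column (depth z_c below the surface of column 1) and equate Σ ρ_i t_i down to z_c; mantle fills any gap and the z_c terms cancel.
Column 1: 18.8×2687 + (z_c − 18.8)×3365
Column 2: 0.331×0 + x×1027 + 8.57×2979 + (z_c − 0.331 − 8.57 − x)×3365
The z_c×3365 term appears on both sides and cancels. Collect the known terms of each column as K = Σ(ρt)_known − 3365 × (depth of known layers): K_1 = 50515.6 − 3365×18.8 = −12746.4; K_2 = 25530.03 − 3365×(0.331 + 8.57) = −4421.835.
Balance: K_1 = K_2 − x×(3365 − 1027), so x = (K_2 − K_1)/(3365 − 1027) = 8324.57/2338 = 3.56 km.

3.56 km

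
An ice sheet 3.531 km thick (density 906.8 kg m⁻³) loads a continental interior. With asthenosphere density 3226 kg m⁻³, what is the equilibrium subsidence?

0.993 km

Isostatic balance requires: the ice load ρ_ice t is balanced by mantle displaced below, ρ_m s.
s = t ρ_ice / ρ_m = 3.531 km × 906.8/3226 = 0.993 km.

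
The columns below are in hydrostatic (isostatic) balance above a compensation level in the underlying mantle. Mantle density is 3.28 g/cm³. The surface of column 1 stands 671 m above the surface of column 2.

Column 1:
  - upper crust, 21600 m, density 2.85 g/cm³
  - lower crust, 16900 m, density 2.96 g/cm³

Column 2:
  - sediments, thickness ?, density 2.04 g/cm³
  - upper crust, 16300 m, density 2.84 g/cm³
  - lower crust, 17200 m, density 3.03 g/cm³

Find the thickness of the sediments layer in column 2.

Take the compensation level at the base of the deeper column (depth z_c below the surface of column 1) and equate Σ ρ_i t_i down to z_c; mantle fills any gap and the z_c terms cancel.
Column 1: 21600×2.85 + 16900×2.96 + (z_c − 38500)×3.28
Column 2: 671×0 + x×2.04 + 16300×2.84 + 17200×3.03 + (z_c − 671 − 33500 − x)×3.28
The z_c×3.28 term appears on both sides and cancels. Collect the known terms of each column as K = Σ(ρt)_known − 3.28 × (depth of known layers): K_1 = 111584 − 3.28×38500 = −14696; K_2 = 98408 − 3.28×(671 + 33500) = −13672.88.
Balance: K_1 = K_2 − x×(3.28 − 2.04), so x = (K_2 − K_1)/(3.28 − 2.04) = 1023.12/1.24 = 825 m.

825 m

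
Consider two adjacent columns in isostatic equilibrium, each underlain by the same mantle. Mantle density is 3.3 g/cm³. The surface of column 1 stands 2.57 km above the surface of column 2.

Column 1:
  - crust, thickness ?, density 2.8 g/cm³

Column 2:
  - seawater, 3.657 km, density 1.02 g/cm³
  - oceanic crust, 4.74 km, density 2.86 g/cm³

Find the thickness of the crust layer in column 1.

Take the compensation level at the base of the deeper column (depth z_c below the surface of column 1) and equate Σ ρ_i t_i down to z_c; mantle fills any gap and the z_c terms cancel.
Column 1: x×2.8 + (z_c − 0 − x)×3.3
Column 2: 2.57×0 + 3.657×1.02 + 4.74×2.86 + (z_c − 2.57 − 8.397)×3.3
The z_c×3.3 term appears on both sides and cancels. Collect the known terms of each column as K = Σ(ρt)_known − 3.3 × (depth of known layers): K_1 = 0 − 3.3×0 = 0; K_2 = 17.28654 − 3.3×(2.57 + 8.397) = −18.90456.
Balance: K_1 − x×(3.3 − 2.8) = K_2, so x = (K_1 − K_2)/(3.3 − 2.8) = 18.9046/0.5 = 37.8 km.

37.8 km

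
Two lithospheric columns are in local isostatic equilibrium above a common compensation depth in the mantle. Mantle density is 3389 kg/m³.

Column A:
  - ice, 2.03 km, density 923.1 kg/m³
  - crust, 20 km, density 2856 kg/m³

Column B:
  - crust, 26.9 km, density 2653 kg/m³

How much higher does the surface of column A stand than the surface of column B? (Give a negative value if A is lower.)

−1.22 km

For any compensation level in the mantle, the mantle terms cancel and isostasy reduces to e = (Σt_A − Σt_B) − (Σ(ρt)_A − Σ(ρt)_B) / ρ_m.
Σt_A = 22.03 km; Σt_B = 26.9 km; Σ(ρt)_A = 58993.893; Σ(ρt)_B = 71365.7 (in km·kg/m³).
e = (22.03 − 26.9) − (58993.893 − 71365.7) / 3389 = −1.22 km.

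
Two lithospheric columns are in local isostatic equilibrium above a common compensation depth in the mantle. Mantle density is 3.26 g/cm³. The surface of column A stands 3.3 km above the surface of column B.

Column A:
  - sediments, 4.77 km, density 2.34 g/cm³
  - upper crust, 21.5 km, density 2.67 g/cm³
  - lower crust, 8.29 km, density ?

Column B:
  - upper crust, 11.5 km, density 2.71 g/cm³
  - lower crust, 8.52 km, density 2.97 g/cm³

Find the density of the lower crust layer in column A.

Take the compensation level at the base of the deeper column (depth z_c below the surface of column A) and equate Σ ρ_i t_i down to z_c; mantle fills any gap and the z_c terms cancel.
Column A: 4.77×2.34 + 21.5×2.67 + 8.29×ρ + (z_c − 34.56)×3.26
Column B: 3.3×0 + 11.5×2.71 + 8.52×2.97 + (z_c − 3.3 − 20.02)×3.26
The z_c×3.26 term appears on both sides and cancels. Collect the known terms of each column as K = Σ(ρt)_known − 3.26 × (depth of known layers): K_A = 68.5668 − 3.26×34.56 = −44.0988; K_B = 56.4694 − 3.26×(3.3 + 20.02) = −19.5538.
Balance: K_A + 8.29×ρ = K_B, so ρ = (K_B − K_A)/8.29 = 24.545/8.29 = 2.96 g/cm³.

2.96 g/cm³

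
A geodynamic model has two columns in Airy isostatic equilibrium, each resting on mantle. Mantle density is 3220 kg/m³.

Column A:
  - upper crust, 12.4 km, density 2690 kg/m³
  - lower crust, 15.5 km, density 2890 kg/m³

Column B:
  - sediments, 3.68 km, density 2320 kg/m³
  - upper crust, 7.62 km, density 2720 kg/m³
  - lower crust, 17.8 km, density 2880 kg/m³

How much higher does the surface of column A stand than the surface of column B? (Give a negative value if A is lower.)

−0.462 km

For any compensation level in the mantle, the mantle terms cancel and isostasy reduces to e = (Σt_A − Σt_B) − (Σ(ρt)_A − Σ(ρt)_B) / ρ_m.
Σt_A = 27.9 km; Σt_B = 29.1 km; Σ(ρt)_A = 78151; Σ(ρt)_B = 80528 (in km·kg/m³).
e = (27.9 − 29.1) − (78151 − 80528) / 3220 = −0.462 km.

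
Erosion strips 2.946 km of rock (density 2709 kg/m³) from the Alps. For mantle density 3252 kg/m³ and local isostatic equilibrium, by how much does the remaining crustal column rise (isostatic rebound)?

Unloading: uplift u = e ρ_c/ρ_m = 2.946 km × 2709/3252 = 2.45 km.

2.45 km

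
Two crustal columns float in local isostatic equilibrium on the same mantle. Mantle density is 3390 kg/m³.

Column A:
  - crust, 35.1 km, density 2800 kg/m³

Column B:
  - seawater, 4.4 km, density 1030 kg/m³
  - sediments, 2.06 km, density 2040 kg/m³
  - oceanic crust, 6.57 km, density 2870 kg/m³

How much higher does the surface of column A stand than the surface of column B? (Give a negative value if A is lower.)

For any compensation level in the mantle, the mantle terms cancel and isostasy reduces to e = (Σt_A − Σt_B) − (Σ(ρt)_A − Σ(ρt)_B) / ρ_m.
Σt_A = 35.1 km; Σt_B = 13.03 km; Σ(ρt)_A = 98280; Σ(ρt)_B = 27590.3 (in km·kg/m³).
e = (35.1 − 13.03) − (98280 − 27590.3) / 3390 = 1.22 km.

1.22 km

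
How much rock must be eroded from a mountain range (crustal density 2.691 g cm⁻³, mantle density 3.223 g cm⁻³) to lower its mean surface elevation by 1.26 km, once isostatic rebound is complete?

7.63 km

Net drop Δ = e − u = e − e ρ_c/ρ_m = e (ρ_m − ρ_c)/ρ_m.
e = Δ ρ_m/(ρ_m − ρ_c) = 1.26 km × 3.223/0.532 = 7.63 km.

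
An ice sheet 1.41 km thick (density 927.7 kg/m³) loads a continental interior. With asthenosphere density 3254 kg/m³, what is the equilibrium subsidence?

0.402 km

Equating mass per unit area of the two columns: the ice load ρ_ice t is balanced by mantle displaced below, ρ_m s.
s = t ρ_ice / ρ_m = 1.41 km × 927.7/3254 = 0.402 km.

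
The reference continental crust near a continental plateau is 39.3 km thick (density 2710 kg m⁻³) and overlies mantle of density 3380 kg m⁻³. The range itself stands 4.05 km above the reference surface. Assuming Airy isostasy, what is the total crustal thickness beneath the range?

59.7 km

Root depth r = h ρ_c / (ρ_m − ρ_c) = 4.05 km × 2710 / 670 = 16.38 km.
Total thickness = T + h + r = 39.3 km + 4.05 km + 16.38 km = 59.7 km.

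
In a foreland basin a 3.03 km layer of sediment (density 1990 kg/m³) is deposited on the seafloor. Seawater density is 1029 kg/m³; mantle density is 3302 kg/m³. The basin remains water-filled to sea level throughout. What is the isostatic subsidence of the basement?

1.28 km

Submarine loading: the sediment displaces seawater, and the subsidence is in turn flooded, so s (ρ_m − ρ_w) = t (ρ_sed − ρ_w).
s = 3.03 km × (1990 − 1029) / (3302 − 1029) = 1.28 km.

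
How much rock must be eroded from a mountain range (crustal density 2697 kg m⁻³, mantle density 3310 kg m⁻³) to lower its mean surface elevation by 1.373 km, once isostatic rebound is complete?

Net drop Δ = e − u = e − e ρ_c/ρ_m = e (ρ_m − ρ_c)/ρ_m.
e = Δ ρ_m/(ρ_m − ρ_c) = 1.373 km × 3310/613 = 7.41 km.

7.41 km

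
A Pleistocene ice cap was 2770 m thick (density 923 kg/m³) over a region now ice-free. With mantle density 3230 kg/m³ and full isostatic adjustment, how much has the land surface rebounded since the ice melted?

792 m

Removing the load lets mantle flow back in; uplift u satisfies ρ_ice t = ρ_m u.
u = t ρ_ice/ρ_m = 2770 m × 923/3230 = 792 m.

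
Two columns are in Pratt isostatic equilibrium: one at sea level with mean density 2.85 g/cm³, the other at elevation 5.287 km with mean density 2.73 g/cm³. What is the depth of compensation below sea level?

120 km

ρ_ref D = ρ (D + h) → D (ρ_ref − ρ) = ρ h.
D = ρ h/(ρ_ref − ρ) = 2.73 × 5.287 km/(2.85 − 2.73) = 120 km.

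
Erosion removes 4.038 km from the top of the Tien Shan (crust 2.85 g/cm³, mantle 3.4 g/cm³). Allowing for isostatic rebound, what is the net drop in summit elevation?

0.653 km

Rebound u = e ρ_c/ρ_m = 4.038 km × 2.85/3.4 = 3.385 km.
Net surface drop = e − u = 4.038 km − 3.385 km = e (ρ_m − ρ_c)/ρ_m = 0.653 km.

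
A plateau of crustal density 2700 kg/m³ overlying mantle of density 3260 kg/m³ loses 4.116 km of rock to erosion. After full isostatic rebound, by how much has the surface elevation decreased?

0.707 km

Rebound u = e ρ_c/ρ_m = 4.116 km × 2700/3260 = 3.409 km.
Net surface drop = e − u = 4.116 km − 3.409 km = e (ρ_m − ρ_c)/ρ_m = 0.707 km.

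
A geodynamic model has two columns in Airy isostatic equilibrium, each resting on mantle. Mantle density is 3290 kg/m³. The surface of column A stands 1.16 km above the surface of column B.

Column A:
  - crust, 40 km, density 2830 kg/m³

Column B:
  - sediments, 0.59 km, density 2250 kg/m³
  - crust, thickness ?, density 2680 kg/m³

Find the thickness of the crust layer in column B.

22.9 km

Take the compensation level at the base of the deeper column (depth z_c below the surface of column A) and equate Σ ρ_i t_i down to z_c; mantle fills any gap and the z_c terms cancel.
Column A: 40×2830 + (z_c − 40)×3290
Column B: 1.16×0 + 0.59×2250 + x×2680 + (z_c − 1.16 − 0.59 − x)×3290
The z_c×3290 term appears on both sides and cancels. Collect the known terms of each column as K = Σ(ρt)_known − 3290 × (depth of known layers): K_A = 113200 − 3290×40 = −18400; K_B = 1327.5 − 3290×(1.16 + 0.59) = −4430.
Balance: K_A = K_B − x×(3290 − 2680), so x = (K_B − K_A)/(3290 − 2680) = 13970/610 = 22.9 km.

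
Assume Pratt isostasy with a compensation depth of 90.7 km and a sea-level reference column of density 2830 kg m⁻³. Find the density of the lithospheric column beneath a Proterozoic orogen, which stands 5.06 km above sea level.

2680 kg m⁻³

Pratt balance: ρ_ref D = ρ (D + h).
ρ = ρ_ref D/(D + h) = 2830 × 90.7 km/(90.7 km + 5.06 km) = 2680 kg m⁻³.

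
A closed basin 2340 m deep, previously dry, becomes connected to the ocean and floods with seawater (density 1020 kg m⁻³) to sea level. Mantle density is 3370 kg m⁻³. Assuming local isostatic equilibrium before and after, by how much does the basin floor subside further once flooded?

1020 m

After flooding the water column is d + s deep. Its weight must equal the weight of mantle displaced by the extra subsidence s: (d + s) ρ_w = s ρ_m.
s = d ρ_w / (ρ_m − ρ_w) = 2340 m × 1020/(3370 − 1020) = 1020 m.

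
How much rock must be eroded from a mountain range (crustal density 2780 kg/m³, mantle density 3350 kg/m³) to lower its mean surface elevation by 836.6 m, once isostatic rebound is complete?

4920 m

Net drop Δ = e − u = e − e ρ_c/ρ_m = e (ρ_m − ρ_c)/ρ_m.
e = Δ ρ_m/(ρ_m − ρ_c) = 836.6 m × 3350/570 = 4920 m.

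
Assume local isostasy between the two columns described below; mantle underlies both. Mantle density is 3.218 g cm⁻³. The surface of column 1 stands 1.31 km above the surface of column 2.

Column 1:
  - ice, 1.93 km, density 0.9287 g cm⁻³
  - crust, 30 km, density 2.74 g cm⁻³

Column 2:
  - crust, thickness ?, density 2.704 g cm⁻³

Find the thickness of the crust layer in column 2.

28.3 km

Take the compensation level at the base of the deeper column (depth z_c below the surface of column 1) and equate Σ ρ_i t_i down to z_c; mantle fills any gap and the z_c terms cancel.
Column 1: 1.93×0.9287 + 30×2.74 + (z_c − 31.93)×3.218
Column 2: 1.31×0 + x×2.704 + (z_c − 1.31 − 0 − x)×3.218
The z_c×3.218 term appears on both sides and cancels. Collect the known terms of each column as K = Σ(ρt)_known − 3.218 × (depth of known layers): K_1 = 83.992391 − 3.218×31.93 = −18.758349; K_2 = 0 − 3.218×(1.31 + 0) = −4.21558.
Balance: K_1 = K_2 − x×(3.218 − 2.704), so x = (K_2 − K_1)/(3.218 − 2.704) = 14.5428/0.514 = 28.3 km.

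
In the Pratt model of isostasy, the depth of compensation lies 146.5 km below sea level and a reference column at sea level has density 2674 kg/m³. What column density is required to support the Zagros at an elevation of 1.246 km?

Pratt balance: ρ_ref D = ρ (D + h).
ρ = ρ_ref D/(D + h) = 2674 × 146.5 km/(146.5 km + 1.246 km) = 2650 kg/m³.

2650 kg/m³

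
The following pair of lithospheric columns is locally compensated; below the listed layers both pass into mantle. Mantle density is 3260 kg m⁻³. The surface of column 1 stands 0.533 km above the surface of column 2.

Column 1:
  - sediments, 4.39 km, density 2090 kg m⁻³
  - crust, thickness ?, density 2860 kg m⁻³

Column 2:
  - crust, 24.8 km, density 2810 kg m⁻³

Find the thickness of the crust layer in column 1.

19.4 km

Take the compensation level at the base of the deeper column (depth z_c below the surface of column 1) and equate Σ ρ_i t_i down to z_c; mantle fills any gap and the z_c terms cancel.
Column 1: 4.39×2090 + x×2860 + (z_c − 4.39 − x)×3260
Column 2: 0.533×0 + 24.8×2810 + (z_c − 0.533 − 24.8)×3260
The z_c×3260 term appears on both sides and cancels. Collect the known terms of each column as K = Σ(ρt)_known − 3260 × (depth of known layers): K_1 = 9175.1 − 3260×4.39 = −5136.3; K_2 = 69688 − 3260×(0.533 + 24.8) = −12897.58.
Balance: K_1 − x×(3260 − 2860) = K_2, so x = (K_1 − K_2)/(3260 − 2860) = 7761.28/400 = 19.4 km.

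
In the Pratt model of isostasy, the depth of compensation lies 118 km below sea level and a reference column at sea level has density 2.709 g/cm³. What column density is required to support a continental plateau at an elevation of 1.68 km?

Pratt balance: ρ_ref D = ρ (D + h).
ρ = ρ_ref D/(D + h) = 2.709 × 118 km/(118 km + 1.68 km) = 2.67 g/cm³.

2.67 g/cm³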